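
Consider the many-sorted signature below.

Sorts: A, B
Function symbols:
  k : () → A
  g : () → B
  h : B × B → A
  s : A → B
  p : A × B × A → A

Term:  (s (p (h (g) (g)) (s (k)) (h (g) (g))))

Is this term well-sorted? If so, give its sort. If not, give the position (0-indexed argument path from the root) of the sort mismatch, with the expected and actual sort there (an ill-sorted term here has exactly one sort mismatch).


      (g) : B
      (g) : B
    (h (g) (g)) : A
      (k) : A
    (s (k)) : B
      (g) : B
      (g) : B
    (h (g) (g)) : A
  (p (h (g) (g)) (s (k)) (h (g) (g))) : A
(s (p (h (g) (g)) (s (k)) (h (g) (g)))) : B

well-sorted; sort = B


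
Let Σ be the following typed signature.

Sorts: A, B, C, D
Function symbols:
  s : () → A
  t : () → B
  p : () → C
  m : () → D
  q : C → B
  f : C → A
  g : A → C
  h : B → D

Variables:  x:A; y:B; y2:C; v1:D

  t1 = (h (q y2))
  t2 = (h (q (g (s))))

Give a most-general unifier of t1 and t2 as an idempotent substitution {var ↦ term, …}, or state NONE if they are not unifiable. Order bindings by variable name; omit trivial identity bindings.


{y2 ↦ (g (s))}


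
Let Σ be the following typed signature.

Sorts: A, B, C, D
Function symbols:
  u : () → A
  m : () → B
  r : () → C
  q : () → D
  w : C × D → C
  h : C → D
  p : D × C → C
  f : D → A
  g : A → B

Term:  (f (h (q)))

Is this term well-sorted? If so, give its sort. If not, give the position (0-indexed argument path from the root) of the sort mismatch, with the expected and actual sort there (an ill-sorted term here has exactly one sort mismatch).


ill-sorted at position [0, 0]: expected C, got D

    (q) : D
  (h (q)) : ✗ arg 0 at [0, 0] has sort D, expected C


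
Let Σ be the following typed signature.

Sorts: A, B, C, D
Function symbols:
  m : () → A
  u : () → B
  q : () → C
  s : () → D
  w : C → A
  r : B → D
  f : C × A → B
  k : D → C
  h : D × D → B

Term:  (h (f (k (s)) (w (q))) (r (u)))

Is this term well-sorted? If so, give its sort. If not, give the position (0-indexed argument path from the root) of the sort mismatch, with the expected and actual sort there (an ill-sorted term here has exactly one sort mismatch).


      (s) : D
    (k (s)) : C
      (q) : C
    (w (q)) : A
  (f (k (s)) (w (q))) : B
    (u) : B
  (r (u)) : D
(h (f (k (s)) (w (q))) (r (u))) : ✗ arg 0 at [0] has sort B, expected D

ill-sorted at position [0]: expected D, got B


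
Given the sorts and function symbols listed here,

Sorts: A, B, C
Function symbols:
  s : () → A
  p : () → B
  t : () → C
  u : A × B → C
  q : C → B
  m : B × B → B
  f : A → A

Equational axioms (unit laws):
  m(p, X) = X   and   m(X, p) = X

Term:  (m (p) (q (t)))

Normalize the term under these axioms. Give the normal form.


1. (m (p) (q (t)))  →  (q (t))

normal form = (q (t))


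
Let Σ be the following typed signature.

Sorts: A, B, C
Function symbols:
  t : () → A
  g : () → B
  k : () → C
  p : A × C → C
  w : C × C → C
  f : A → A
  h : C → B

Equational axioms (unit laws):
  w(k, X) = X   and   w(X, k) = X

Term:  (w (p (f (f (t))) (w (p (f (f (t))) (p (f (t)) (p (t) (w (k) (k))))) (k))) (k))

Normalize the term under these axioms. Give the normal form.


normal form = (p (f (f (t))) (p (f (f (t))) (p (f (t)) (p (t) (k)))))

1. (w (p (f (f (t))) (w (p (f (f (t))) (p (f (t)) (p (t) (w (k) (k))))) (k))) (k))  →  (p (f (f (t))) (w (p (f (f (t))) (p (f (t)) (p (t) (w (k) (k))))) (k)))
2. (p (f (f (t))) (w (p (f (f (t))) (p (f (t)) (p (t) (w (k) (k))))) (k)))  →  (p (f (f (t))) (p (f (f (t))) (p (f (t)) (p (t) (w (k) (k))))))
3. (p (f (f (t))) (p (f (f (t))) (p (f (t)) (p (t) (w (k) (k))))))  →  (p (f (f (t))) (p (f (f (t))) (p (f (t)) (p (t) (k)))))


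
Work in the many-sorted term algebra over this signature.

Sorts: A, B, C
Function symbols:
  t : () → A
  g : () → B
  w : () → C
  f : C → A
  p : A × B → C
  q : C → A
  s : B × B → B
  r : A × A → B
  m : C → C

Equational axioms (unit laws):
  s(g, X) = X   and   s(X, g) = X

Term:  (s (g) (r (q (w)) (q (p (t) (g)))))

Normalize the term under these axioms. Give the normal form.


1. (s (g) (r (q (w)) (q (p (t) (g)))))  →  (r (q (w)) (q (p (t) (g))))

normal form = (r (q (w)) (q (p (t) (g))))


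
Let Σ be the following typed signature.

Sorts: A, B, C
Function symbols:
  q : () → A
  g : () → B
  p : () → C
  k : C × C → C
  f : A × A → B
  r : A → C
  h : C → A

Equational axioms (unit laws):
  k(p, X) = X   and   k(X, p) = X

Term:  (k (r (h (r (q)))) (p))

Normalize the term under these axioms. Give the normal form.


normal form = (r (h (r (q))))

1. (k (r (h (r (q)))) (p))  →  (r (h (r (q))))


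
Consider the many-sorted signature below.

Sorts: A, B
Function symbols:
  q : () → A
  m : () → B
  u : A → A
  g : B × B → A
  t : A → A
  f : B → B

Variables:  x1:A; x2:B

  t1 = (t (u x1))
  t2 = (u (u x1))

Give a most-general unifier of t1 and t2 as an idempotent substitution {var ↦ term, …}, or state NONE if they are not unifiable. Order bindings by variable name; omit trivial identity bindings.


NONE (not unifiable)

head clash or occurs-check failure — not unifiable


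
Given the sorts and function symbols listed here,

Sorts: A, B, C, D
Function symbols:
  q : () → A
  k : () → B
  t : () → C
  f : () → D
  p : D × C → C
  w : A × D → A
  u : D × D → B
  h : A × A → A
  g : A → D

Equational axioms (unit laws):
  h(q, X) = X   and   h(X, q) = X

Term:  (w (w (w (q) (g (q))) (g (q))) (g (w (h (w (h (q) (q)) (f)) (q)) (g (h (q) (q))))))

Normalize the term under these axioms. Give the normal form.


1. (w (w (w (q) (g (q))) (g (q))) (g (w (h (w (h (q) (q)) (f)) (q)) (g (h (q) (q))))))  →  (w (w (w (q) (g (q))) (g (q))) (g (w (w (h (q) (q)) (f)) (g (h (q) (q))))))
2. (w (w (w (q) (g (q))) (g (q))) (g (w (w (h (q) (q)) (f)) (g (h (q) (q))))))  →  (w (w (w (q) (g (q))) (g (q))) (g (w (w (q) (f)) (g (h (q) (q))))))
3. (w (w (w (q) (g (q))) (g (q))) (g (w (w (q) (f)) (g (h (q) (q))))))  →  (w (w (w (q) (g (q))) (g (q))) (g (w (w (q) (f)) (g (q)))))

normal form = (w (w (w (q) (g (q))) (g (q))) (g (w (w (q) (f)) (g (q)))))


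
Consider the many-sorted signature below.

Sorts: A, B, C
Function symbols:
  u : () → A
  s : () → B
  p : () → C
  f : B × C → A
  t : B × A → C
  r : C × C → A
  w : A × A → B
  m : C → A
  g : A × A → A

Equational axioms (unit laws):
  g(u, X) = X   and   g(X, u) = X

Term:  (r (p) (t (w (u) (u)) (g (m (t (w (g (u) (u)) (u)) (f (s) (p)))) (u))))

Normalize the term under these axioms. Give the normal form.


normal form = (r (p) (t (w (u) (u)) (m (t (w (u) (u)) (f (s) (p))))))

1. (r (p) (t (w (u) (u)) (g (m (t (w (g (u) (u)) (u)) (f (s) (p)))) (u))))  →  (r (p) (t (w (u) (u)) (m (t (w (g (u) (u)) (u)) (f (s) (p))))))
2. (r (p) (t (w (u) (u)) (m (t (w (g (u) (u)) (u)) (f (s) (p))))))  →  (r (p) (t (w (u) (u)) (m (t (w (u) (u)) (f (s) (p))))))


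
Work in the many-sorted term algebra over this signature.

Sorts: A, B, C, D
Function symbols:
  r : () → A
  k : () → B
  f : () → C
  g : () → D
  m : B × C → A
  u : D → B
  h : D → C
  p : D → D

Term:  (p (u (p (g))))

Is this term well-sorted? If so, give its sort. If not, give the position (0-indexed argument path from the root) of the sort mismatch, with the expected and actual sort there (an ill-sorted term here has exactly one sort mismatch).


ill-sorted at position [0]: expected D, got B

      (g) : D
    (p (g)) : D
  (u (p (g))) : B
(p (u (p (g)))) : ✗ arg 0 at [0] has sort B, expected D


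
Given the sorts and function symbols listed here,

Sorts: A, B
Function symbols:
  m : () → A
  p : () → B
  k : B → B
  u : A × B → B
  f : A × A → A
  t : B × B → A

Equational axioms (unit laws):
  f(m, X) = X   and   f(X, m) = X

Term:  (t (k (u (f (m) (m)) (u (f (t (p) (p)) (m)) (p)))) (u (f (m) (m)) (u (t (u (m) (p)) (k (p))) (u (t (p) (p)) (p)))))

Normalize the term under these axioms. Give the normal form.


1. (t (k (u (f (m) (m)) (u (f (t (p) (p)) (m)) (p)))) (u (f (m) (m)) (u (t (u (m) (p)) (k (p))) (u (t (p) (p)) (p)))))  →  (t (k (u (m) (u (f (t (p) (p)) (m)) (p)))) (u (f (m) (m)) (u (t (u (m) (p)) (k (p))) (u (t (p) (p)) (p)))))
2. (t (k (u (m) (u (f (t (p) (p)) (m)) (p)))) (u (f (m) (m)) (u (t (u (m) (p)) (k (p))) (u (t (p) (p)) (p)))))  →  (t (k (u (m) (u (t (p) (p)) (p)))) (u (f (m) (m)) (u (t (u (m) (p)) (k (p))) (u (t (p) (p)) (p)))))
3. (t (k (u (m) (u (t (p) (p)) (p)))) (u (f (m) (m)) (u (t (u (m) (p)) (k (p))) (u (t (p) (p)) (p)))))  →  (t (k (u (m) (u (t (p) (p)) (p)))) (u (m) (u (t (u (m) (p)) (k (p))) (u (t (p) (p)) (p)))))

normal form = (t (k (u (m) (u (t (p) (p)) (p)))) (u (m) (u (t (u (m) (p)) (k (p))) (u (t (p) (p)) (p)))))


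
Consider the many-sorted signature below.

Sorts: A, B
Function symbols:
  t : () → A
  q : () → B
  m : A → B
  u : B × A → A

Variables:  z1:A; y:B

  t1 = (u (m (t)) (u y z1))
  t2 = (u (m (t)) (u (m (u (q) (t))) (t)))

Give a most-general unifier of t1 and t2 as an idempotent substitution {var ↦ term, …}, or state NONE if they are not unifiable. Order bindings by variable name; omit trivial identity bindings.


{y ↦ (m (u (q) (t))), z1 ↦ (t)}


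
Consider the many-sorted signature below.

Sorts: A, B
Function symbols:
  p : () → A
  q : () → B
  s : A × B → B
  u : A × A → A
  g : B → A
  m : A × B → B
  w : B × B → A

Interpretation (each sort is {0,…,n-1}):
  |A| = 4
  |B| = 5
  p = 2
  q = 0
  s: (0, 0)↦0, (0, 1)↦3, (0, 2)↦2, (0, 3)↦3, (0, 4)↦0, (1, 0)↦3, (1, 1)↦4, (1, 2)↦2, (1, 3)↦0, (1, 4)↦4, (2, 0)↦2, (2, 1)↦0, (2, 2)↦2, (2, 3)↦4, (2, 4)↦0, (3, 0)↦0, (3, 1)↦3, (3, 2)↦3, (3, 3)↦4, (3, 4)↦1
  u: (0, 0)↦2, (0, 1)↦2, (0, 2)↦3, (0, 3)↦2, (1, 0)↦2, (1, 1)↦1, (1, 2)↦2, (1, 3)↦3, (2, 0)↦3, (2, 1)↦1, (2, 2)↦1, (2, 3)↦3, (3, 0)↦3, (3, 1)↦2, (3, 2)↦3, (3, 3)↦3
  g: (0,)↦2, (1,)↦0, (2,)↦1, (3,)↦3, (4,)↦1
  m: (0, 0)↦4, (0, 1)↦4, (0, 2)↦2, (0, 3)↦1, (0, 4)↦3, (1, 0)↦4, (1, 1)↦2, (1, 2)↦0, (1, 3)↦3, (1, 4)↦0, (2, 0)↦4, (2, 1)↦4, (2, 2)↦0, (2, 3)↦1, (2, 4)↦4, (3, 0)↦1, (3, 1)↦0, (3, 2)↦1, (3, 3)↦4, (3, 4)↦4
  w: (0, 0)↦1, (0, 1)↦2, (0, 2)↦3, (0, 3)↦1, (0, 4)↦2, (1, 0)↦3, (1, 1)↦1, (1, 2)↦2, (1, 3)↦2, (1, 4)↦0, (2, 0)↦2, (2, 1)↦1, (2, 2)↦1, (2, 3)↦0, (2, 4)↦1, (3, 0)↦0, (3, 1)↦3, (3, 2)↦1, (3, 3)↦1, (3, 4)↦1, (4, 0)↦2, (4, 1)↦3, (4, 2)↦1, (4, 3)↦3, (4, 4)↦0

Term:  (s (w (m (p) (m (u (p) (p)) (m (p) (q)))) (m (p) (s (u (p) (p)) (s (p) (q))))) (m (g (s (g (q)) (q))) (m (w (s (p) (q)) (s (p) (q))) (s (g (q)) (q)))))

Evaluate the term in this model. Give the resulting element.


  p = 2
  p = 2
  p = 2
  (u (p) (p)) = u(2, 2) = 1
  p = 2
  q = 0
  (m (p) (q)) = m(2, 0) = 4
  (m (u (p) (p)) (m (p) (q))) = m(1, 4) = 0
  (m (p) (m (u (p) (p)) (m (p) (q)))) = m(2, 0) = 4
  p = 2
  p = 2
  p = 2
  (u (p) (p)) = u(2, 2) = 1
  p = 2
  q = 0
  (s (p) (q)) = s(2, 0) = 2
  (s (u (p) (p)) (s (p) (q))) = s(1, 2) = 2
  (m (p) (s (u (p) (p)) (s (p) (q)))) = m(2, 2) = 0
  (w (m (p) (m (u (p) (p)) (m (p) (q)))) (m (p) (s (u (p) (p)) (s (p) (q))))) = w(4, 0) = 2
  q = 0
  (g (q)) = g(0,) = 2
  q = 0
  (s (g (q)) (q)) = s(2, 0) = 2
  (g (s (g (q)) (q))) = g(2,) = 1
  p = 2
  q = 0
  (s (p) (q)) = s(2, 0) = 2
  p = 2
  q = 0
  (s (p) (q)) = s(2, 0) = 2
  (w (s (p) (q)) (s (p) (q))) = w(2, 2) = 1
  q = 0
  (g (q)) = g(0,) = 2
  q = 0
  (s (g (q)) (q)) = s(2, 0) = 2
  (m (w (s (p) (q)) (s (p) (q))) (s (g (q)) (q))) = m(1, 2) = 0
  (m (g (s (g (q)) (q))) (m (w (s (p) (q)) (s (p) (q))) (s (g (q)) (q)))) = m(1, 0) = 4
  (s (w (m (p) (m (u (p) (p)) (m (p) (q)))) (m (p) (s (u (p) (p)) (s (p) (q))))) (m (g (s (g (q)) (q))) (m (w (s (p) (q)) (s (p) (q))) (s (g (q)) (q))))) = s(2, 4) = 0

value = 0


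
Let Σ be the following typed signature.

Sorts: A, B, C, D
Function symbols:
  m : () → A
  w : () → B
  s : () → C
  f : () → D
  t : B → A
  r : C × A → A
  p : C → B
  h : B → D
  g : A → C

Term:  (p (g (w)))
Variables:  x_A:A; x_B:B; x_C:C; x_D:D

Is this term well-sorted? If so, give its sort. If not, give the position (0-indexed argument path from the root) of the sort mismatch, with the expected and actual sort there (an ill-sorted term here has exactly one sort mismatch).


    (w) : B
  (g (w)) : ✗ arg 0 at [0, 0] has sort B, expected A

ill-sorted at position [0, 0]: expected A, got B


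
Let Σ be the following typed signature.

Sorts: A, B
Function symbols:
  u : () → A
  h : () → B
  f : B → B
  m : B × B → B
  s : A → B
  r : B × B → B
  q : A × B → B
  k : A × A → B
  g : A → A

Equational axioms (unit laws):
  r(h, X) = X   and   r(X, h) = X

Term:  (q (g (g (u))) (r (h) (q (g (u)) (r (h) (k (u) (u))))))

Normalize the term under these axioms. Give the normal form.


1. (q (g (g (u))) (r (h) (q (g (u)) (r (h) (k (u) (u))))))  →  (q (g (g (u))) (q (g (u)) (r (h) (k (u) (u)))))
2. (q (g (g (u))) (q (g (u)) (r (h) (k (u) (u)))))  →  (q (g (g (u))) (q (g (u)) (k (u) (u))))

normal form = (q (g (g (u))) (q (g (u)) (k (u) (u))))


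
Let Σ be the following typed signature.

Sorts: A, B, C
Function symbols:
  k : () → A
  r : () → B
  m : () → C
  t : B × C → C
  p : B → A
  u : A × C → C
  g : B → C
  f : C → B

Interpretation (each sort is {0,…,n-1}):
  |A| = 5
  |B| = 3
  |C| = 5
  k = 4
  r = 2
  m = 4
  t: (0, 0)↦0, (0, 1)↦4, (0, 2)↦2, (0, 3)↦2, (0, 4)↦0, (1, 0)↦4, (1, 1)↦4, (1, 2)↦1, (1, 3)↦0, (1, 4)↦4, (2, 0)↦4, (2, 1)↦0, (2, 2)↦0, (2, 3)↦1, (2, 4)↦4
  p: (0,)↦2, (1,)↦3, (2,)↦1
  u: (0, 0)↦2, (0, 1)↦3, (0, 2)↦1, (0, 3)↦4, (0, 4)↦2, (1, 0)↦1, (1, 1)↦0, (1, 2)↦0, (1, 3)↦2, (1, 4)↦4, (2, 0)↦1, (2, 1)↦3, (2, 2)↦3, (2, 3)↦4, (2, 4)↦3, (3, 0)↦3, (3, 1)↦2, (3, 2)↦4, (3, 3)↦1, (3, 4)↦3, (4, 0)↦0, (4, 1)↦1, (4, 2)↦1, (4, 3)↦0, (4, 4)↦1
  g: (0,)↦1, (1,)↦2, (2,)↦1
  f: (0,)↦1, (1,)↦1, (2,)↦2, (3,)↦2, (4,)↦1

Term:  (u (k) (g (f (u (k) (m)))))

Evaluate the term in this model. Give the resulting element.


value = 1

  k = 4
  k = 4
  m = 4
  (u (k) (m)) = u(4, 4) = 1
  (f (u (k) (m))) = f(1,) = 1
  (g (f (u (k) (m)))) = g(1,) = 2
  (u (k) (g (f (u (k) (m))))) = u(4, 2) = 1


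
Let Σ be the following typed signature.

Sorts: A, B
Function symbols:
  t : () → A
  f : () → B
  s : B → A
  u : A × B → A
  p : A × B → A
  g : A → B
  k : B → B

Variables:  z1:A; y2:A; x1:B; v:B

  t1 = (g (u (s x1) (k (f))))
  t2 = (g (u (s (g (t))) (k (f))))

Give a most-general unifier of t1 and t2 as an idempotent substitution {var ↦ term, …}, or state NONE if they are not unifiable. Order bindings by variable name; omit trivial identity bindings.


{x1 ↦ (g (t))}


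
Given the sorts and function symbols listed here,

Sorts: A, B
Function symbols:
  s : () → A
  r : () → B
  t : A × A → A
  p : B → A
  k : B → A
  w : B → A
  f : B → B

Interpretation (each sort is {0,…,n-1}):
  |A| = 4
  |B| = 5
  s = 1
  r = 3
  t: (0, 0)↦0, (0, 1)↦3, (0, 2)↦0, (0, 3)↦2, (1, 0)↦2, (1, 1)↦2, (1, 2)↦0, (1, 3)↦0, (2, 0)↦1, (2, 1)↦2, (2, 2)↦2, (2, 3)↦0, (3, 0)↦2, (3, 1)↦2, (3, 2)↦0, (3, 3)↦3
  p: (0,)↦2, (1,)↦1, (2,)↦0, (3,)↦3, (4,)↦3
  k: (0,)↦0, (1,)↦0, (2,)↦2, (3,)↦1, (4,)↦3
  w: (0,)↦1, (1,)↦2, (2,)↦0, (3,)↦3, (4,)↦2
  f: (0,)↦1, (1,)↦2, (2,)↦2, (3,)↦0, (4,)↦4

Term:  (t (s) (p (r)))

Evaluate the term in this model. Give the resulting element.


  s = 1
  r = 3
  (p (r)) = p(3,) = 3
  (t (s) (p (r))) = t(1, 3) = 0

value = 0


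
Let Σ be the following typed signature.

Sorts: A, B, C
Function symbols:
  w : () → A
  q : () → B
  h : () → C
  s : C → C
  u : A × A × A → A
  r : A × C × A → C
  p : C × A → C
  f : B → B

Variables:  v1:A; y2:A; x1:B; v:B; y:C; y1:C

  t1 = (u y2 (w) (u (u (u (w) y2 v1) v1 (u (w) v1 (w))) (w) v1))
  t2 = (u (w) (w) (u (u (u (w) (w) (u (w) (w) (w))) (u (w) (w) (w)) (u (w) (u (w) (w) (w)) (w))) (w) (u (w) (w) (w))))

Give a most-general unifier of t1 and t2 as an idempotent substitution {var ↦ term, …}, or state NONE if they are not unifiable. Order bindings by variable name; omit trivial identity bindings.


{v1 ↦ (u (w) (w) (w)), y2 ↦ (w)}


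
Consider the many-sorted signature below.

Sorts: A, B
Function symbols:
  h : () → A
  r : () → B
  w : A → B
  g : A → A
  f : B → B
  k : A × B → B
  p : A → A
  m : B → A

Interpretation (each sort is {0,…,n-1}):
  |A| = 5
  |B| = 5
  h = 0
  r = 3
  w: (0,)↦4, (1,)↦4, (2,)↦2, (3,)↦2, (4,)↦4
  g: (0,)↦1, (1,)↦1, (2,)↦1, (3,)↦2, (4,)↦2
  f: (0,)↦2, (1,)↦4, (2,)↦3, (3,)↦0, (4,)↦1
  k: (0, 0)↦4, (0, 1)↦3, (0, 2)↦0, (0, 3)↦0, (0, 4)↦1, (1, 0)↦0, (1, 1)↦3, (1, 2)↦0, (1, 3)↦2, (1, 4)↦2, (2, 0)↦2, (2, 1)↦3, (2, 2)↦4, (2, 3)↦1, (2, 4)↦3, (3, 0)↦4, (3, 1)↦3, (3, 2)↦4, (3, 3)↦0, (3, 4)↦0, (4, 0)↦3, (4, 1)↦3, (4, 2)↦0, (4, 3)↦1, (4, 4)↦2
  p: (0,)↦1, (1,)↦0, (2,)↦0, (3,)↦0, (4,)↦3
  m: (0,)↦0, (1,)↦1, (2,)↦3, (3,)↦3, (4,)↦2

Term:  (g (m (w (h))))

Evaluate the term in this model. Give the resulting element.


value = 1

  h = 0
  (w (h)) = w(0,) = 4
  (m (w (h))) = m(4,) = 2
  (g (m (w (h)))) = g(2,) = 1


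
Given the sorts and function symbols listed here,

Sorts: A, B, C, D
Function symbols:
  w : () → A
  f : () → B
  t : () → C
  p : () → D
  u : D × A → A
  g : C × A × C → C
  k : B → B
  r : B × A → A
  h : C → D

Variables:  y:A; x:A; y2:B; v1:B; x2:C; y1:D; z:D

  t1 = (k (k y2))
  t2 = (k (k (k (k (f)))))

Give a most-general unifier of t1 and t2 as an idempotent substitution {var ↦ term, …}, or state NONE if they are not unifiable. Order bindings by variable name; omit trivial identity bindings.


{y2 ↦ (k (k (f)))}


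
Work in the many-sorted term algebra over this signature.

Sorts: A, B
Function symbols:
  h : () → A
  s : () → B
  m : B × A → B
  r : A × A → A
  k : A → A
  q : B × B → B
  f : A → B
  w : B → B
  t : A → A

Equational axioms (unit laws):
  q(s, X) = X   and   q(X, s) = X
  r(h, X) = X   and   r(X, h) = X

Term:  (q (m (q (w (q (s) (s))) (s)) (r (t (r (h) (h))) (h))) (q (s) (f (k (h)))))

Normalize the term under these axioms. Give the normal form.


1. (q (m (q (w (q (s) (s))) (s)) (r (t (r (h) (h))) (h))) (q (s) (f (k (h)))))  →  (q (m (w (q (s) (s))) (r (t (r (h) (h))) (h))) (q (s) (f (k (h)))))
2. (q (m (w (q (s) (s))) (r (t (r (h) (h))) (h))) (q (s) (f (k (h)))))  →  (q (m (w (s)) (r (t (r (h) (h))) (h))) (q (s) (f (k (h)))))
3. (q (m (w (s)) (r (t (r (h) (h))) (h))) (q (s) (f (k (h)))))  →  (q (m (w (s)) (t (r (h) (h)))) (q (s) (f (k (h)))))
4. (q (m (w (s)) (t (r (h) (h)))) (q (s) (f (k (h)))))  →  (q (m (w (s)) (t (h))) (q (s) (f (k (h)))))
5. (q (m (w (s)) (t (h))) (q (s) (f (k (h)))))  →  (q (m (w (s)) (t (h))) (f (k (h))))

normal form = (q (m (w (s)) (t (h))) (f (k (h))))


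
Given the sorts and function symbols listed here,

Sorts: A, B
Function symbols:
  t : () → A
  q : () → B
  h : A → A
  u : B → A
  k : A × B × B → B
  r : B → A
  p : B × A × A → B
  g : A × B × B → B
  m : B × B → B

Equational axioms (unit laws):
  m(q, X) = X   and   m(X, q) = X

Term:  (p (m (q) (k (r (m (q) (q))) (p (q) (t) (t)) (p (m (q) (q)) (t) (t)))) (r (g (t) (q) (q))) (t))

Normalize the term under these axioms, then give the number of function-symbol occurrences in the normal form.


size = 18

1. (p (m (q) (k (r (m (q) (q))) (p (q) (t) (t)) (p (m (q) (q)) (t) (t)))) (r (g (t) (q) (q))) (t))  →  (p (k (r (m (q) (q))) (p (q) (t) (t)) (p (m (q) (q)) (t) (t))) (r (g (t) (q) (q))) (t))
2. (p (k (r (m (q) (q))) (p (q) (t) (t)) (p (m (q) (q)) (t) (t))) (r (g (t) (q) (q))) (t))  →  (p (k (r (q)) (p (q) (t) (t)) (p (m (q) (q)) (t) (t))) (r (g (t) (q) (q))) (t))
3. (p (k (r (q)) (p (q) (t) (t)) (p (m (q) (q)) (t) (t))) (r (g (t) (q) (q))) (t))  →  (p (k (r (q)) (p (q) (t) (t)) (p (q) (t) (t))) (r (g (t) (q) (q))) (t))
normal form: (p (k (r (q)) (p (q) (t) (t)) (p (q) (t) (t))) (r (g (t) (q) (q))) (t))


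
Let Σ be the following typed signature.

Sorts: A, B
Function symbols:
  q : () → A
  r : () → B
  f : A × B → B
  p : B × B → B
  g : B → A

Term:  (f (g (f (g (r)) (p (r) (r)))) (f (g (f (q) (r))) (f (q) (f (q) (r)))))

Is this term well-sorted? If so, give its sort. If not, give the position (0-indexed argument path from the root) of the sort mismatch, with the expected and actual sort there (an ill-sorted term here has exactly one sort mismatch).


        (r) : B
      (g (r)) : A
        (r) : B
        (r) : B
      (p (r) (r)) : B
    (f (g (r)) (p (r) (r))) : B
  (g (f (g (r)) (p (r) (r)))) : A
        (q) : A
        (r) : B
      (f (q) (r)) : B
    (g (f (q) (r))) : A
      (q) : A
        (q) : A
        (r) : B
      (f (q) (r)) : B
    (f (q) (f (q) (r))) : B
  (f (g (f (q) (r))) (f (q) (f (q) (r)))) : B
(f (g (f (g (r)) (p (r) (r)))) (f (g (f (q) (r))) (f (q) (f (q) (r))))) : B

well-sorted; sort = B


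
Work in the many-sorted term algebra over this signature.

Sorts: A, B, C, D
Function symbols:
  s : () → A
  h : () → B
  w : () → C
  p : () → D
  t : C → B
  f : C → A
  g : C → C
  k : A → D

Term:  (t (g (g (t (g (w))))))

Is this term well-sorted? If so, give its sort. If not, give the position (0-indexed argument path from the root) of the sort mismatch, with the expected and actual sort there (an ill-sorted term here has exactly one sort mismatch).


          (w) : C
        (g (w)) : C
      (t (g (w))) : B
    (g (t (g (w)))) : ✗ arg 0 at [0, 0, 0] has sort B, expected C

ill-sorted at position [0, 0, 0]: expected C, got B


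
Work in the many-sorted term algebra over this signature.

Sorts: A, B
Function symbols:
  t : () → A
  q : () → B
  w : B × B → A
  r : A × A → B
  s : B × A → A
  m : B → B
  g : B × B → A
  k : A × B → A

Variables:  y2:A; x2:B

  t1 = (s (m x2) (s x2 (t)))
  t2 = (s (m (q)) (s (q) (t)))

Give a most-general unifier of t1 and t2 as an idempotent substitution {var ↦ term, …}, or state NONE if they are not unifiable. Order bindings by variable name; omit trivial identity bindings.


{x2 ↦ (q)}


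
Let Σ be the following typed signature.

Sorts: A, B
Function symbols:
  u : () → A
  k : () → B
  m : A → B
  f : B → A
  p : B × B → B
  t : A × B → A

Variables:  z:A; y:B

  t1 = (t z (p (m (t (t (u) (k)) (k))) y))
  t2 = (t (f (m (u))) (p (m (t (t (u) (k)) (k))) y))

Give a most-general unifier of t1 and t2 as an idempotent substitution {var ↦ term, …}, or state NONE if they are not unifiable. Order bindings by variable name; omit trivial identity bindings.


{z ↦ (f (m (u)))}


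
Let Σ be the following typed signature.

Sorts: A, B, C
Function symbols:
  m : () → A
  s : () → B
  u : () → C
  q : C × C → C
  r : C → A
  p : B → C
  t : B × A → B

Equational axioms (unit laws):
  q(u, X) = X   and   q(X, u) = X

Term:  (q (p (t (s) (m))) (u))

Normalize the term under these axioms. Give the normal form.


normal form = (p (t (s) (m)))

1. (q (p (t (s) (m))) (u))  →  (p (t (s) (m)))


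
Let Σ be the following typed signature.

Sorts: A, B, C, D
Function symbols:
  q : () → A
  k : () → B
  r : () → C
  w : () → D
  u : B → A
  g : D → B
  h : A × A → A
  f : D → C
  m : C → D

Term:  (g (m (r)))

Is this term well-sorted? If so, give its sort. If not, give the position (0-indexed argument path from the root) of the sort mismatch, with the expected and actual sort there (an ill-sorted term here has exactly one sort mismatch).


    (r) : C
  (m (r)) : D
(g (m (r))) : B

well-sorted; sort = B


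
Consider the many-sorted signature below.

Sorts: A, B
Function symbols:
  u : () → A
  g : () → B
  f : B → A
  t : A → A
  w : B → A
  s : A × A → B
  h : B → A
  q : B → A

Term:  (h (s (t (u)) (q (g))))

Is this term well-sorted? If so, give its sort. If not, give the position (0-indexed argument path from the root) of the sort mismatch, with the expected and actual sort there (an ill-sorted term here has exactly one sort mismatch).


      (u) : A
    (t (u)) : A
      (g) : B
    (q (g)) : A
  (s (t (u)) (q (g))) : B
(h (s (t (u)) (q (g)))) : A

well-sorted; sort = A


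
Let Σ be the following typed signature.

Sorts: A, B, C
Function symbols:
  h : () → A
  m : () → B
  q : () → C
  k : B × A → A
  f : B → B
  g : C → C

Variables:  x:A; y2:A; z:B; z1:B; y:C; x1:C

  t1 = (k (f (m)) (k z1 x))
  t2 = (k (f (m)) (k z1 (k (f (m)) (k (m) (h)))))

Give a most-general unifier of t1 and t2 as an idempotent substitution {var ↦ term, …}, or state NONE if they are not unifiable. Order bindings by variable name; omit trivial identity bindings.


{x ↦ (k (f (m)) (k (m) (h)))}


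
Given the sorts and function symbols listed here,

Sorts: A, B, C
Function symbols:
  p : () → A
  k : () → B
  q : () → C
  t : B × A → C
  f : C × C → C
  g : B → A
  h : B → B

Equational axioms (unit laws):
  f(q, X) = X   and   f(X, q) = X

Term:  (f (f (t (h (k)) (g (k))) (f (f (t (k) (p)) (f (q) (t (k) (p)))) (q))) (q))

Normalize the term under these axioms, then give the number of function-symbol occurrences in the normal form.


size = 13

1. (f (f (t (h (k)) (g (k))) (f (f (t (k) (p)) (f (q) (t (k) (p)))) (q))) (q))  →  (f (t (h (k)) (g (k))) (f (f (t (k) (p)) (f (q) (t (k) (p)))) (q)))
2. (f (t (h (k)) (g (k))) (f (f (t (k) (p)) (f (q) (t (k) (p)))) (q)))  →  (f (t (h (k)) (g (k))) (f (t (k) (p)) (f (q) (t (k) (p)))))
3. (f (t (h (k)) (g (k))) (f (t (k) (p)) (f (q) (t (k) (p)))))  →  (f (t (h (k)) (g (k))) (f (t (k) (p)) (t (k) (p))))
normal form: (f (t (h (k)) (g (k))) (f (t (k) (p)) (t (k) (p))))


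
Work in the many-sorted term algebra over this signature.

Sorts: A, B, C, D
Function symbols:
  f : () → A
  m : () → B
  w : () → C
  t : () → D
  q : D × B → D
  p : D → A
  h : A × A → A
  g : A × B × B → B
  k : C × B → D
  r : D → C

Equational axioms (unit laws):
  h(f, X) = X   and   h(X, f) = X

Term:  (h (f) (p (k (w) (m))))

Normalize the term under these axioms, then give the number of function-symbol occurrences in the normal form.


1. (h (f) (p (k (w) (m))))  →  (p (k (w) (m)))
normal form: (p (k (w) (m)))

size = 4


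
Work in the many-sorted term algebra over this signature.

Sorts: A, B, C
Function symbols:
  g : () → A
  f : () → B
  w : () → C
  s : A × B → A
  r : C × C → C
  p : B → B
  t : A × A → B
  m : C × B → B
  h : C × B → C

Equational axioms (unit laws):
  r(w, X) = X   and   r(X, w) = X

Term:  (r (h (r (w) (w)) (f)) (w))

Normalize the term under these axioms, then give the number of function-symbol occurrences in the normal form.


size = 3

1. (r (h (r (w) (w)) (f)) (w))  →  (h (r (w) (w)) (f))
2. (h (r (w) (w)) (f))  →  (h (w) (f))
normal form: (h (w) (f))


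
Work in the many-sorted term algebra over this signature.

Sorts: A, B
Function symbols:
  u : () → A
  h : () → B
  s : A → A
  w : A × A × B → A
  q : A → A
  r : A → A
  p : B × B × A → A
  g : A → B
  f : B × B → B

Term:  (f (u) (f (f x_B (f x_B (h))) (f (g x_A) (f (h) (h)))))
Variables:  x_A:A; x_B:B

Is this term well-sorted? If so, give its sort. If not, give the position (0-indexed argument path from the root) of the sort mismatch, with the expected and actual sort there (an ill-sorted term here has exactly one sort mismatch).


  (u) : A
      x_B : B
        x_B : B
        (h) : B
      (f x_B (h)) : B
    (f x_B (f x_B (h))) : B
        x_A : A
      (g x_A) : B
        (h) : B
        (h) : B
      (f (h) (h)) : B
    (f (g x_A) (f (h) (h))) : B
  (f (f x_B (f x_B (h))) (f (g x_A) (f (h) (h)))) : B
(f (u) (f (f x_B (f x_B (h))) (f (g x_A) (f (h) (h))))) : ✗ arg 0 at [0] has sort A, expected B

ill-sorted at position [0]: expected B, got A


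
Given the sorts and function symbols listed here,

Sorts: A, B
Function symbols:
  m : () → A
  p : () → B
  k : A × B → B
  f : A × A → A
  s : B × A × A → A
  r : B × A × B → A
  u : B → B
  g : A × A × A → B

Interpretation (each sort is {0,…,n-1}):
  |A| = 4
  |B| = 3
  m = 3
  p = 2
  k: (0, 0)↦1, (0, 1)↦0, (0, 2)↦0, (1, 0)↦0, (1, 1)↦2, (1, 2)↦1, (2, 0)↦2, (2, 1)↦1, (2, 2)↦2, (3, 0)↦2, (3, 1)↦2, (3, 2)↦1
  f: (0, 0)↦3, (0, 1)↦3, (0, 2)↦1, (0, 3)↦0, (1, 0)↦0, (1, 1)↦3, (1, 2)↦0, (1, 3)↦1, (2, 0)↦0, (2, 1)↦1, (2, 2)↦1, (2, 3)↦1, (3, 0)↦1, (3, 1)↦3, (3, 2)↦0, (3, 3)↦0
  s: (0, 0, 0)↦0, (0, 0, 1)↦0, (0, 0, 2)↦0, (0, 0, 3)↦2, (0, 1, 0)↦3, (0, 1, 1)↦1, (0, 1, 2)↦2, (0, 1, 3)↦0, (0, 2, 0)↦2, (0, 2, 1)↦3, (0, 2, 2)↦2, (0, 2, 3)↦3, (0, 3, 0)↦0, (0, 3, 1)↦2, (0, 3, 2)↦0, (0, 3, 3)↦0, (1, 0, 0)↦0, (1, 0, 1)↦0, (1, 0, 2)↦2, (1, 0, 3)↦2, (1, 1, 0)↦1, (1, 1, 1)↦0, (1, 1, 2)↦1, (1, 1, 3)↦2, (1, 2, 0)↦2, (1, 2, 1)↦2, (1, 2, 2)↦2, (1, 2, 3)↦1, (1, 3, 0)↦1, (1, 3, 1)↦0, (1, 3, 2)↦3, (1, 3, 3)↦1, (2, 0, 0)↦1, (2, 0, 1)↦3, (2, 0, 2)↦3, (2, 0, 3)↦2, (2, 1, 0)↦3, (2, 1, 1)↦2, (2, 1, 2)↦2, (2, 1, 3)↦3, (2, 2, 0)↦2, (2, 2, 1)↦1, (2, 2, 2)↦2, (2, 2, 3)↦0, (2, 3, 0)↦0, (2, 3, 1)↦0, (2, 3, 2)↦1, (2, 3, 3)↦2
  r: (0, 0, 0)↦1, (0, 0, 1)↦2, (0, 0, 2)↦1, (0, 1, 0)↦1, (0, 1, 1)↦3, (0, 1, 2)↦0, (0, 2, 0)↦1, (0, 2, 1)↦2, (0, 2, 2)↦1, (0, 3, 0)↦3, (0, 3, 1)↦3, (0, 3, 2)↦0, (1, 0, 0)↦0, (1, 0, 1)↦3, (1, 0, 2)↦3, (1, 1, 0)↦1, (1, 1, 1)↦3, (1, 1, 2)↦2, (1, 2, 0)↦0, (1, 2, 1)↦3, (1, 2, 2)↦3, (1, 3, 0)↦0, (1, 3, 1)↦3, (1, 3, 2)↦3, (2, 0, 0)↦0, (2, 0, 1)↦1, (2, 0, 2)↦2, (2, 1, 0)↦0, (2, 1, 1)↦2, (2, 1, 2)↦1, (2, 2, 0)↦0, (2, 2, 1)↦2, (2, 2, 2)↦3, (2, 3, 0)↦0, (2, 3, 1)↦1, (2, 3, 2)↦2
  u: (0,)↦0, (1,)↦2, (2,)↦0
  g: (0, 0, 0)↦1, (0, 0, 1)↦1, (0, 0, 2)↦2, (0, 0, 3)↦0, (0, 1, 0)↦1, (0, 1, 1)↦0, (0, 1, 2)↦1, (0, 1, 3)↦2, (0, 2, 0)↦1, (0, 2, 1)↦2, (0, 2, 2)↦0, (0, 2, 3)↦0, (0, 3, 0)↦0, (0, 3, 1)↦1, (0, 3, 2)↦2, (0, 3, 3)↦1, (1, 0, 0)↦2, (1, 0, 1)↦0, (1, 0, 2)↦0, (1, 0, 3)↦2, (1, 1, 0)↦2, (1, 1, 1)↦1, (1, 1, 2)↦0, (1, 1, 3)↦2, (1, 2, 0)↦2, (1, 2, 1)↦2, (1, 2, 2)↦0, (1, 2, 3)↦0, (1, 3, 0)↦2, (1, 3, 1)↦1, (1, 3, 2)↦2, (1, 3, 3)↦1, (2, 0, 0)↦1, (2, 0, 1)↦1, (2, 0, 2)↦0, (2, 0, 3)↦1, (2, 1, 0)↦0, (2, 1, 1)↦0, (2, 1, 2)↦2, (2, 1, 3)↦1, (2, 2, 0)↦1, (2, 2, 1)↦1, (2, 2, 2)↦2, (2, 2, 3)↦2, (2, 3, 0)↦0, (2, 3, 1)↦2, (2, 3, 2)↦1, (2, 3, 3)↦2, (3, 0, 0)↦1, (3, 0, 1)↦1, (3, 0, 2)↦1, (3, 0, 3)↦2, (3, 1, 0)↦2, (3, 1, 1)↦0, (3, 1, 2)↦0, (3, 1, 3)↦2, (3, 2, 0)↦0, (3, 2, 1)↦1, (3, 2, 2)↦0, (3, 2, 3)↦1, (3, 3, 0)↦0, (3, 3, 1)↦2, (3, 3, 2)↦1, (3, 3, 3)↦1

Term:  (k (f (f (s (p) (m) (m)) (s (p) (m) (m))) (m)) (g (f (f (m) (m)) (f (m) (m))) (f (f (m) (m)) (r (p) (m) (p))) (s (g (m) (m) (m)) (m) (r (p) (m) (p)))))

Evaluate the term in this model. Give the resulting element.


  p = 2
  m = 3
  m = 3
  (s (p) (m) (m)) = s(2, 3, 3) = 2
  p = 2
  m = 3
  m = 3
  (s (p) (m) (m)) = s(2, 3, 3) = 2
  (f (s (p) (m) (m)) (s (p) (m) (m))) = f(2, 2) = 1
  m = 3
  (f (f (s (p) (m) (m)) (s (p) (m) (m))) (m)) = f(1, 3) = 1
  m = 3
  m = 3
  (f (m) (m)) = f(3, 3) = 0
  m = 3
  m = 3
  (f (m) (m)) = f(3, 3) = 0
  (f (f (m) (m)) (f (m) (m))) = f(0, 0) = 3
  m = 3
  m = 3
  (f (m) (m)) = f(3, 3) = 0
  p = 2
  m = 3
  p = 2
  (r (p) (m) (p)) = r(2, 3, 2) = 2
  (f (f (m) (m)) (r (p) (m) (p))) = f(0, 2) = 1
  m = 3
  m = 3
  m = 3
  (g (m) (m) (m)) = g(3, 3, 3) = 1
  m = 3
  p = 2
  m = 3
  p = 2
  (r (p) (m) (p)) = r(2, 3, 2) = 2
  (s (g (m) (m) (m)) (m) (r (p) (m) (p))) = s(1, 3, 2) = 3
  (g (f (f (m) (m)) (f (m) (m))) (f (f (m) (m)) (r (p) (m) (p))) (s (g (m) (m) (m)) (m) (r (p) (m) (p)))) = g(3, 1, 3) = 2
  (k (f (f (s (p) (m) (m)) (s (p) (m) (m))) (m)) (g (f (f (m) (m)) (f (m) (m))) (f (f (m) (m)) (r (p) (m) (p))) (s (g (m) (m) (m)) (m) (r (p) (m) (p))))) = k(1, 2) = 1

value = 1


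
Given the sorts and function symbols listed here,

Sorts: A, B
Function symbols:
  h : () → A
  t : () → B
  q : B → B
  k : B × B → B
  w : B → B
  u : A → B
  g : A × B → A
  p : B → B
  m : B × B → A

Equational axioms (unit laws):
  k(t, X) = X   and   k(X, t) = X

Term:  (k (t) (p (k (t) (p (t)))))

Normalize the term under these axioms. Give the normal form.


normal form = (p (p (t)))

1. (k (t) (p (k (t) (p (t)))))  →  (p (k (t) (p (t))))
2. (p (k (t) (p (t))))  →  (p (p (t)))


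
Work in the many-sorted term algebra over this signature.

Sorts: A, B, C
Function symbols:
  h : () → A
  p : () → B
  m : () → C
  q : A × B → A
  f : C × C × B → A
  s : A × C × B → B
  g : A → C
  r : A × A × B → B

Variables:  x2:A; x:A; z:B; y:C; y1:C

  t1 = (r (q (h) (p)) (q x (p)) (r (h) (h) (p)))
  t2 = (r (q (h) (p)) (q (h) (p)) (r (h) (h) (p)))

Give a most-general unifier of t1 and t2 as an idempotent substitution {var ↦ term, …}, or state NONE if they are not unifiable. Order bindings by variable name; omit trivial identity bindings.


{x ↦ (h)}


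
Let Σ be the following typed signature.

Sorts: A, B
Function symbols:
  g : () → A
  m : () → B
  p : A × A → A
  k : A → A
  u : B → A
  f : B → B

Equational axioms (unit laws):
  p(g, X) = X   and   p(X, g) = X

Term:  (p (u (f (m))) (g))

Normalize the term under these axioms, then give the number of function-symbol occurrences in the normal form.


1. (p (u (f (m))) (g))  →  (u (f (m)))
normal form: (u (f (m)))

size = 3


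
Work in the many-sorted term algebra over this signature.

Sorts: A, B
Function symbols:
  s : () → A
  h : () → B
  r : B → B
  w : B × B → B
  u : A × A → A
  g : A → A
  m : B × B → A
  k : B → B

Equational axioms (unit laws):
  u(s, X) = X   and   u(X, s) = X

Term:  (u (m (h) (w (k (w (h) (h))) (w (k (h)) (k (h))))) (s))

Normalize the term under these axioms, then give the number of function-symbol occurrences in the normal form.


1. (u (m (h) (w (k (w (h) (h))) (w (k (h)) (k (h))))) (s))  →  (m (h) (w (k (w (h) (h))) (w (k (h)) (k (h)))))
normal form: (m (h) (w (k (w (h) (h))) (w (k (h)) (k (h)))))

size = 12


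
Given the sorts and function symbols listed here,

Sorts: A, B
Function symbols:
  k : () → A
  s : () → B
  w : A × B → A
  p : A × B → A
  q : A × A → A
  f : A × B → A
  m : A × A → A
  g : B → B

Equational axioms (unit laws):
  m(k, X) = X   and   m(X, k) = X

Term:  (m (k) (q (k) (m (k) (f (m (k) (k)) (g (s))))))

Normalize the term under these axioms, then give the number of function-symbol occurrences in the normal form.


size = 6

1. (m (k) (q (k) (m (k) (f (m (k) (k)) (g (s))))))  →  (q (k) (m (k) (f (m (k) (k)) (g (s)))))
2. (q (k) (m (k) (f (m (k) (k)) (g (s)))))  →  (q (k) (f (m (k) (k)) (g (s))))
3. (q (k) (f (m (k) (k)) (g (s))))  →  (q (k) (f (k) (g (s))))
normal form: (q (k) (f (k) (g (s))))


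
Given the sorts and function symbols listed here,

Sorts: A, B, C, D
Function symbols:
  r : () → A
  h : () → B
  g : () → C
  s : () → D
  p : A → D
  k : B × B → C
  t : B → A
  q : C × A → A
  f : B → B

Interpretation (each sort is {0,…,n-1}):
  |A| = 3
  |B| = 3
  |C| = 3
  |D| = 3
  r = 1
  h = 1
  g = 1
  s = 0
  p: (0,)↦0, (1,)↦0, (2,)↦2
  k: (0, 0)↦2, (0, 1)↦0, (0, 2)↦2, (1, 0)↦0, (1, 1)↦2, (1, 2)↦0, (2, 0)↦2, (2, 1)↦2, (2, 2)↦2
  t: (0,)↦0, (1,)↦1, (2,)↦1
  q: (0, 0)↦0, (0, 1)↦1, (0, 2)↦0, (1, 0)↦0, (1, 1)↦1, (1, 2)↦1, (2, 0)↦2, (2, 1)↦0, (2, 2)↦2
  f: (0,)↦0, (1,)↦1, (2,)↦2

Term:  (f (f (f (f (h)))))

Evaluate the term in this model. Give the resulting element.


value = 1

  h = 1
  (f (h)) = f(1,) = 1
  (f (f (h))) = f(1,) = 1
  (f (f (f (h)))) = f(1,) = 1
  (f (f (f (f (h))))) = f(1,) = 1


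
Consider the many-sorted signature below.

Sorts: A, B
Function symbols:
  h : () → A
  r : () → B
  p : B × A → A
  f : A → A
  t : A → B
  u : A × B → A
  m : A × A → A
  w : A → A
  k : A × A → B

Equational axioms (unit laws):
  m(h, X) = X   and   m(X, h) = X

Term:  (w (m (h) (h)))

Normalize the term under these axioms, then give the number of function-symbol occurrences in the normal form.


size = 2

1. (w (m (h) (h)))  →  (w (h))
normal form: (w (h))


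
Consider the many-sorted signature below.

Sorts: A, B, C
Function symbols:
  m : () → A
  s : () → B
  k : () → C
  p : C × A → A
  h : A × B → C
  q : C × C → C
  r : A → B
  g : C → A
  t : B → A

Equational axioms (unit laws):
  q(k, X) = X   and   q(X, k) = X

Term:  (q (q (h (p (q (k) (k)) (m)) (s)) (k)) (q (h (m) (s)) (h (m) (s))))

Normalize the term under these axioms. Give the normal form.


1. (q (q (h (p (q (k) (k)) (m)) (s)) (k)) (q (h (m) (s)) (h (m) (s))))  →  (q (h (p (q (k) (k)) (m)) (s)) (q (h (m) (s)) (h (m) (s))))
2. (q (h (p (q (k) (k)) (m)) (s)) (q (h (m) (s)) (h (m) (s))))  →  (q (h (p (k) (m)) (s)) (q (h (m) (s)) (h (m) (s))))

normal form = (q (h (p (k) (m)) (s)) (q (h (m) (s)) (h (m) (s))))


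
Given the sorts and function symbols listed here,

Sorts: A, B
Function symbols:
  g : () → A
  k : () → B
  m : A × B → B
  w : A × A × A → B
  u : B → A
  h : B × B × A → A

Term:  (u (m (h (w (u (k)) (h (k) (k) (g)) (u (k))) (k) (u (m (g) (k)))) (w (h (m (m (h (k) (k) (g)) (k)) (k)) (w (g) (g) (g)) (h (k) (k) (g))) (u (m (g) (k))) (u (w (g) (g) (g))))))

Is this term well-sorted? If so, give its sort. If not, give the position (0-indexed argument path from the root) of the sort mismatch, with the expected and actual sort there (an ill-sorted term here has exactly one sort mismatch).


          (k) : B
        (u (k)) : A
          (k) : B
          (k) : B
          (g) : A
        (h (k) (k) (g)) : A
          (k) : B
        (u (k)) : A
      (w (u (k)) (h (k) (k) (g)) (u (k))) : B
      (k) : B
          (g) : A
          (k) : B
        (m (g) (k)) : B
      (u (m (g) (k))) : A
    (h (w (u (k)) (h (k) (k) (g)) (u (k))) (k) (u (m (g) (k)))) : A
              (k) : B
              (k) : B
              (g) : A
            (h (k) (k) (g)) : A
            (k) : B
          (m (h (k) (k) (g)) (k)) : B
          (k) : B
        (m (m (h (k) (k) (g)) (k)) (k)) : ✗ arg 0 at [0, 1, 0, 0, 0] has sort B, expected A
          (g) : A
          (g) : A
          (g) : A
        (w (g) (g) (g)) : B
          (k) : B
          (k) : B
          (g) : A
        (h (k) (k) (g)) : A
          (g) : A
          (k) : B
        (m (g) (k)) : B
      (u (m (g) (k))) : A
          (g) : A
          (g) : A
          (g) : A
        (w (g) (g) (g)) : B
      (u (w (g) (g) (g))) : A

ill-sorted at position [0, 1, 0, 0, 0]: expected A, got B


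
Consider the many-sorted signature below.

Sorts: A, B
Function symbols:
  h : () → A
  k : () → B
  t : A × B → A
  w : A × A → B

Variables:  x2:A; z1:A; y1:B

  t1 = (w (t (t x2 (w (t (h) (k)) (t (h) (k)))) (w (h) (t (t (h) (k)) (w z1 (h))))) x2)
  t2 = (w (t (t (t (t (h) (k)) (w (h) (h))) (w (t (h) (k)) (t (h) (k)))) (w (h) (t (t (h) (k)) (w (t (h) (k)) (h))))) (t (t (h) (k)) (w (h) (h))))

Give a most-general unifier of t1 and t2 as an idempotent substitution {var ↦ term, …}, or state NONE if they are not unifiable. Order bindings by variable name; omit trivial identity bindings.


{x2 ↦ (t (t (h) (k)) (w (h) (h))), z1 ↦ (t (h) (k))}


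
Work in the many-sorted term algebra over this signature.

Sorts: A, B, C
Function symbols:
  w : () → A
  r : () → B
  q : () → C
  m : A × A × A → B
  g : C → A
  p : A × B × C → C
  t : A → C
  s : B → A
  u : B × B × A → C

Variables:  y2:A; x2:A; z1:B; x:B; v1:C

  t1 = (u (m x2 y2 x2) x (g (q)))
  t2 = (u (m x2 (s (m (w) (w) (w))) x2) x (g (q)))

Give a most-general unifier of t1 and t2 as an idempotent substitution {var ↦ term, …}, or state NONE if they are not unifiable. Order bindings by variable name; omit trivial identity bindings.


{y2 ↦ (s (m (w) (w) (w)))}
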